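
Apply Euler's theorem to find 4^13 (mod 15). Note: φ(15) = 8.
By Euler: 4^{8} ≡ 1 (mod 15) since gcd(4, 15) = 1. 13 = 1×8 + 5. So 4^{13} ≡ 4^{5} ≡ 4 (mod 15)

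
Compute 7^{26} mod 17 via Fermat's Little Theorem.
2

By Fermat's Little Theorem, a^(p-1) ≡ 1 (mod p) for prime p and gcd(a, p) = 1
Here p = 17, so 7^16 ≡ 1 (mod 17)
We can reduce the exponent: 26 mod 16 = 10
So 7^26 ≡ 7^10 (mod 17)
Computing: 7^10 mod 17 = 2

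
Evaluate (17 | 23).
(17/23) = 17^{11} mod 23 = -1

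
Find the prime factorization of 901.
17 × 53

Divide by primes starting from smallest:
901 ÷ 17 = 53
53 ÷ 53 = 1

901 = 17 × 53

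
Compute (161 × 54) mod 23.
0

(161 × 54) = 8694
8694 mod 23 = 0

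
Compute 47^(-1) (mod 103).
57

Using Extended Euclidean Algorithm:
gcd(47, 103) = 1
Bezout coefficients: 47 × -46 + 103 × 21 = 1
So 47 × -46 ≡ 1 (mod 103)
The inverse is -46 mod 103 = 57
Verification: 47 × 57 = 2679 = 26 × 103 + 1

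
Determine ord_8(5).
Powers of 5 mod 8: 5^1≡5, 5^2≡1. Order = 2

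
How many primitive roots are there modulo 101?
Number of primitive roots mod 101 = φ(100) = 40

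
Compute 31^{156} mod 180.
1

Using successive squaring:
Binary expansion of 156: 10011100
Powers of 31 mod 180 (each is the square of the previous):
  31^1 ≡ 31 (mod 180)
  31^2 ≡ 31² = 961 ≡ 61 (mod 180)
  31^4 ≡ 61² = 3721 ≡ 121 (mod 180)
  31^8 ≡ 121² = 14641 ≡ 61 (mod 180)
  31^16 ≡ 61² = 3721 ≡ 121 (mod 180)
  31^32 ≡ 121² = 14641 ≡ 61 (mod 180)
  31^64 ≡ 61² = 3721 ≡ 121 (mod 180)
  31^128 ≡ 121² = 14641 ≡ 61 (mod 180)
156 = 128 + 16 + 8 + 4, so 31^156 = 31^128 × 31^16 × 31^8 × 31^4 ≡ 61 × 121 × 61 × 121 (mod 180)
Multiplying step by step:
  61 × 121 = 7381 ≡ 1 (mod 180)
  1 × 61 = 61 ≡ 61 (mod 180)
  61 × 121 = 7381 ≡ 1 (mod 180)
Result: 31^156 ≡ 1 (mod 180)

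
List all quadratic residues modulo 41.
QRs mod 41: {1, 2, 4, 5, 8, 9, 10, 16, 18, 20, 21, 23, 25, 31, 32, 33, 36, 37, 39, 40}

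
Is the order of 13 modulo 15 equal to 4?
Yes, ord_15(13) = 4.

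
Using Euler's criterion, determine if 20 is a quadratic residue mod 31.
By Euler's criterion: 20^{15} ≡ 1 (mod 31). Since this equals 1, 20 is a QR.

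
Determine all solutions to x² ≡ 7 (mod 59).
The square roots of 7 mod 59 are 19 and 40. Verify: 19² = 361 ≡ 7 (mod 59)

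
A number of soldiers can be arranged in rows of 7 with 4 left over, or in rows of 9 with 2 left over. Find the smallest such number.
M = 7 × 9 = 63. M₁ = 9, y₁ ≡ 4 (mod 7). M₂ = 7, y₂ ≡ 4 (mod 9). m = 4×9×4 + 2×7×4 ≡ 11 (mod 63). The smallest positive such number is 11.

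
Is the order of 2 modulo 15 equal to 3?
No, the actual order is 4, not 3.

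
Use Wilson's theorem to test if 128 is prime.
(127)! mod 128 = 0. Since 0 ≢ -1 (mod 128), 128 is not prime.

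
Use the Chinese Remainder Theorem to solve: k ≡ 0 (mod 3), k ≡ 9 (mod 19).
M = 3 × 19 = 57. M₁ = 19, y₁ ≡ 1 (mod 3). M₂ = 3, y₂ ≡ 13 (mod 19). k = 0×19×1 + 9×3×13 ≡ 9 (mod 57)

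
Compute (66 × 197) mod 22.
0

(66 × 197) = 13002
13002 mod 22 = 0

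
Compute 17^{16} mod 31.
14

Using successive squaring:
Binary expansion of 16: 10000
Powers of 17 mod 31 (each is the square of the previous):
  17^1 ≡ 17 (mod 31)
  17^2 ≡ 17² = 289 ≡ 10 (mod 31)
  17^4 ≡ 10² = 100 ≡ 7 (mod 31)
  17^8 ≡ 7² = 49 ≡ 18 (mod 31)
  17^16 ≡ 18² = 324 ≡ 14 (mod 31)
16 is a power of 2, so 17^16 is the last square: ≡ 14 (mod 31)
Result: 17^16 ≡ 14 (mod 31)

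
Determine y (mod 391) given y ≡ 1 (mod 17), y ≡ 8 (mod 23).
307

Using the Chinese Remainder Theorem:
M = product of moduli = 391
For equation 1: M_1 = 23, 23 ≡ 6 (mod 17), inverse of 23 mod 17 is 3 (check: 6 × 3 = 18 ≡ 1 (mod 17))
For equation 2: M_2 = 17, 17 ≡ 17 (mod 23), inverse of 17 mod 23 is 19 (check: 17 × 19 = 323 ≡ 1 (mod 23))
Combine: y ≡ Σ r_i×M_i×(M_i⁻¹ mod m_i) = 1×23×3 + 8×17×19 = 69 + 2584 = 2653
2653 mod 391 = 307
y ≡ 307 (mod 391)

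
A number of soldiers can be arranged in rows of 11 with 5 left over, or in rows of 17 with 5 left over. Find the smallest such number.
M = 11 × 17 = 187. M₁ = 17, y₁ ≡ 2 (mod 11). M₂ = 11, y₂ ≡ 14 (mod 17). t = 5×17×2 + 5×11×14 ≡ 5 (mod 187). The smallest positive such number is 5.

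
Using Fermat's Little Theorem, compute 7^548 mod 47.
By Fermat: 7^{46} ≡ 1 (mod 47). 548 ≡ 42 (mod 46). So 7^{548} ≡ 7^{42} ≡ 12 (mod 47)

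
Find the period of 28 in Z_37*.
Powers of 28 mod 37: 28^1≡28, 28^2≡7, 28^3≡11, 28^4≡12, 28^5≡3, 28^6≡10, 28^7≡21, 28^8≡33, 28^9≡36, 28^10≡9, 28^11≡30, 28^12≡26, 28^13≡25, 28^14≡34, 28^15≡27, 28^16≡16, 28^17≡4, 28^18≡1. Order = 18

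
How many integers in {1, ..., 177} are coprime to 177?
116

Prime factorization: 177 = 3 × 59
Using the formula φ(n) = n × Π(1 - 1/p) for each prime factor p:
φ(177) = 177 × (1 - 1/3) × (1 - 1/59)
φ(177) = 116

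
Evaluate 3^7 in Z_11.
7 = 4 + 2 + 1 (binary 111). Repeated squaring mod 11: 3^1 ≡ 3; 3^2 ≡ 3² = 9 ≡ 9; 3^4 ≡ 9² = 81 ≡ 4. Multiply: 3^7 = 3^4 × 3^2 × 3^1 ≡ 4 × 9 × 3 (mod 11): 4 × 9 = 36 ≡ 3; 3 × 3 = 9 ≡ 9. So 3^7 ≡ 9 (mod 11).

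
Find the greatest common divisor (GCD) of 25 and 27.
1

Using the Euclidean algorithm:
25 = 0 × 27 + 25
27 = 1 × 25 + 2
25 = 12 × 2 + 1
2 = 2 × 1 + 0

GCD(25, 27) = 1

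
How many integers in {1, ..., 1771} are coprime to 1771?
1320

Prime factorization: 1771 = 7 × 11 × 23
Using the formula φ(n) = n × Π(1 - 1/p) for each prime factor p:
φ(1771) = 1771 × (1 - 1/7) × (1 - 1/11) × (1 - 1/23)
φ(1771) = 1320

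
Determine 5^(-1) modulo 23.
5^(-1) ≡ 14 (mod 23). Verification: 5 × 14 = 70 ≡ 1 (mod 23)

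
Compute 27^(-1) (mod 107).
4

Using Extended Euclidean Algorithm:
gcd(27, 107) = 1
Bezout coefficients: 27 × 4 + 107 × -1 = 1
So 27 × 4 ≡ 1 (mod 107)
The inverse is 4 mod 107 = 4
Verification: 27 × 4 = 108 = 1 × 107 + 1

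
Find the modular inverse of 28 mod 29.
28^(-1) ≡ 28 (mod 29). Verification: 28 × 28 = 784 ≡ 1 (mod 29)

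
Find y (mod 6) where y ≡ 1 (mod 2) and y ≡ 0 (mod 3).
M = 2 × 3 = 6. M₁ = 3, y₁ ≡ 1 (mod 2). M₂ = 2, y₂ ≡ 2 (mod 3). y = 1×3×1 + 0×2×2 ≡ 3 (mod 6)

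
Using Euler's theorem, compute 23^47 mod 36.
By Euler: 23^{12} ≡ 1 (mod 36) since gcd(23, 36) = 1. 47 = 3×12 + 11. So 23^{47} ≡ 23^{11} ≡ 11 (mod 36)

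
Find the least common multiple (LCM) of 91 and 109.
9919

First find GCD(91, 109) using the Euclidean algorithm:
91 = 0 × 109 + 91
109 = 1 × 91 + 18
91 = 5 × 18 + 1
18 = 18 × 1 + 0
GCD(91, 109) = 1

LCM formula: LCM(a, b) = (a × b) / GCD(a, b)
LCM(91, 109) = (91 × 109) / 1
LCM(91, 109) = 9919 / 1
LCM(91, 109) = 9919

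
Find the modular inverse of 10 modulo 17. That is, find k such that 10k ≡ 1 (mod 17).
12

Using Extended Euclidean Algorithm:
gcd(10, 17) = 1
Bezout coefficients: 10 × -5 + 17 × 3 = 1
So 10 × -5 ≡ 1 (mod 17)
The inverse is -5 mod 17 = 12
Verification: 10 × 12 = 120 = 7 × 17 + 1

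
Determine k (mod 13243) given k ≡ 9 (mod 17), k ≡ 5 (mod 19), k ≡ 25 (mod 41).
6503

Using the Chinese Remainder Theorem:
M = product of moduli = 13243
For equation 1: M_1 = 779, 779 ≡ 14 (mod 17), inverse of 779 mod 17 is 11 (check: 14 × 11 = 154 ≡ 1 (mod 17))
For equation 2: M_2 = 697, 697 ≡ 13 (mod 19), inverse of 697 mod 19 is 3 (check: 13 × 3 = 39 ≡ 1 (mod 19))
For equation 3: M_3 = 323, 323 ≡ 36 (mod 41), inverse of 323 mod 41 is 8 (check: 36 × 8 = 288 ≡ 1 (mod 41))
Combine: k ≡ Σ r_i×M_i×(M_i⁻¹ mod m_i) = 9×779×11 + 5×697×3 + 25×323×8 = 77121 + 10455 + 64600 = 152176
152176 mod 13243 = 6503
k ≡ 6503 (mod 13243)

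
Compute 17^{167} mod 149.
49

Using successive squaring:
Binary expansion of 167: 10100111
Powers of 17 mod 149 (each is the square of the previous):
  17^1 ≡ 17 (mod 149)
  17^2 ≡ 17² = 289 ≡ 140 (mod 149)
  17^4 ≡ 140² = 19600 ≡ 81 (mod 149)
  17^8 ≡ 81² = 6561 ≡ 5 (mod 149)
  17^16 ≡ 5² = 25 ≡ 25 (mod 149)
  17^32 ≡ 25² = 625 ≡ 29 (mod 149)
  17^64 ≡ 29² = 841 ≡ 96 (mod 149)
  17^128 ≡ 96² = 9216 ≡ 127 (mod 149)
167 = 128 + 32 + 4 + 2 + 1, so 17^167 = 17^128 × 17^32 × 17^4 × 17^2 × 17^1 ≡ 127 × 29 × 81 × 140 × 17 (mod 149)
Multiplying step by step:
  127 × 29 = 3683 ≡ 107 (mod 149)
  107 × 81 = 8667 ≡ 25 (mod 149)
  25 × 140 = 3500 ≡ 73 (mod 149)
  73 × 17 = 1241 ≡ 49 (mod 149)
Result: 17^167 ≡ 49 (mod 149)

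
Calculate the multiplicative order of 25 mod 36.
Powers of 25 mod 36: 25^1≡25, 25^2≡13, 25^3≡1. Order = 3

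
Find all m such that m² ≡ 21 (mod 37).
The square roots of 21 mod 37 are 13 and 24. Verify: 13² = 169 ≡ 21 (mod 37)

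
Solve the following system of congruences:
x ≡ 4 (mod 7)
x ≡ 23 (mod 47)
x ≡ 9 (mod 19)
4911

Using the Chinese Remainder Theorem:
M = product of moduli = 6251
For equation 1: M_1 = 893, 893 ≡ 4 (mod 7), inverse of 893 mod 7 is 2 (check: 4 × 2 = 8 ≡ 1 (mod 7))
For equation 2: M_2 = 133, 133 ≡ 39 (mod 47), inverse of 133 mod 47 is 41 (check: 39 × 41 = 1599 ≡ 1 (mod 47))
For equation 3: M_3 = 329, 329 ≡ 6 (mod 19), inverse of 329 mod 19 is 16 (check: 6 × 16 = 96 ≡ 1 (mod 19))
Combine: x ≡ Σ r_i×M_i×(M_i⁻¹ mod m_i) = 4×893×2 + 23×133×41 + 9×329×16 = 7144 + 125419 + 47376 = 179939
179939 mod 6251 = 4911
x ≡ 4911 (mod 6251)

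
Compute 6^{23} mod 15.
6

Using successive squaring:
Binary expansion of 23: 10111
Powers of 6 mod 15 (each is the square of the previous):
  6^1 ≡ 6 (mod 15)
  6^2 ≡ 6² = 36 ≡ 6 (mod 15)
  6^4 ≡ 6² = 36 ≡ 6 (mod 15)
  6^8 ≡ 6² = 36 ≡ 6 (mod 15)
  6^16 ≡ 6² = 36 ≡ 6 (mod 15)
23 = 16 + 4 + 2 + 1, so 6^23 = 6^16 × 6^4 × 6^2 × 6^1 ≡ 6 × 6 × 6 × 6 (mod 15)
Multiplying step by step:
  6 × 6 = 36 ≡ 6 (mod 15)
  6 × 6 = 36 ≡ 6 (mod 15)
  6 × 6 = 36 ≡ 6 (mod 15)
Result: 6^23 ≡ 6 (mod 15)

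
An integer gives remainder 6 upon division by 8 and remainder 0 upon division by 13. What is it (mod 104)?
M = 8 × 13 = 104. M₁ = 13, y₁ ≡ 5 (mod 8). M₂ = 8, y₂ ≡ 5 (mod 13). k = 6×13×5 + 0×8×5 ≡ 78 (mod 104). The smallest positive such number is 78.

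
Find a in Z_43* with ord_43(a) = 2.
42 has order 2 mod 43 since 42^{2} ≡ 1 (mod 43) and no smaller power works.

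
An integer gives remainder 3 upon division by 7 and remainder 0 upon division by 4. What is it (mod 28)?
M = 7 × 4 = 28. M₁ = 4, y₁ ≡ 2 (mod 7). M₂ = 7, y₂ ≡ 3 (mod 4). z = 3×4×2 + 0×7×3 ≡ 24 (mod 28). The smallest positive such number is 24.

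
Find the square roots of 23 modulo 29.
The square roots of 23 mod 29 are 20 and 9. Verify: 20² = 400 ≡ 23 (mod 29)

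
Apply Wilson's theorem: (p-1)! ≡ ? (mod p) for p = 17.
By Wilson's theorem, (16)! ≡ -1 ≡ 16 (mod 17)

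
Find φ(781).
700

Prime factorization: 781 = 11 × 71
Using the formula φ(n) = n × Π(1 - 1/p) for each prime factor p:
φ(781) = 781 × (1 - 1/11) × (1 - 1/71)
φ(781) = 700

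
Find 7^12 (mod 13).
Using Fermat: 7^{12} ≡ 1 (mod 13). 12 ≡ 0 (mod 12). So 7^{12} ≡ 7^{0} ≡ 1 (mod 13)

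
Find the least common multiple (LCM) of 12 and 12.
12

First find GCD(12, 12) using the Euclidean algorithm:
12 = 1 × 12 + 0
GCD(12, 12) = 12

LCM formula: LCM(a, b) = (a × b) / GCD(a, b)
LCM(12, 12) = (12 × 12) / 12
LCM(12, 12) = 144 / 12
LCM(12, 12) = 12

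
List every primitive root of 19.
Primitive roots mod 19: {2, 3, 10, 13, 14, 15}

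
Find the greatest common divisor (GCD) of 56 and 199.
1

Using the Euclidean algorithm:
56 = 0 × 199 + 56
199 = 3 × 56 + 31
56 = 1 × 31 + 25
31 = 1 × 25 + 6
25 = 4 × 6 + 1
6 = 6 × 1 + 0

GCD(56, 199) = 1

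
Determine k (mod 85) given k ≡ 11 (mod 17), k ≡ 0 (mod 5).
45

Using the Chinese Remainder Theorem:
M = product of moduli = 85
For equation 1: M_1 = 5, 5 ≡ 5 (mod 17), inverse of 5 mod 17 is 7 (check: 5 × 7 = 35 ≡ 1 (mod 17))
For equation 2: M_2 = 17, 17 ≡ 2 (mod 5), inverse of 17 mod 5 is 3 (check: 2 × 3 = 6 ≡ 1 (mod 5))
Combine: k ≡ Σ r_i×M_i×(M_i⁻¹ mod m_i) = 11×5×7 + 0×17×3 = 385 + 0 = 385
385 mod 85 = 45
k ≡ 45 (mod 85)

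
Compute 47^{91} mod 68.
55

Using successive squaring:
Binary expansion of 91: 1011011
Powers of 47 mod 68 (each is the square of the previous):
  47^1 ≡ 47 (mod 68)
  47^2 ≡ 47² = 2209 ≡ 33 (mod 68)
  47^4 ≡ 33² = 1089 ≡ 1 (mod 68)
  47^8 ≡ 1² = 1 ≡ 1 (mod 68)
  47^16 ≡ 1² = 1 ≡ 1 (mod 68)
  47^32 ≡ 1² = 1 ≡ 1 (mod 68)
  47^64 ≡ 1² = 1 ≡ 1 (mod 68)
91 = 64 + 16 + 8 + 2 + 1, so 47^91 = 47^64 × 47^16 × 47^8 × 47^2 × 47^1 ≡ 1 × 1 × 1 × 33 × 47 (mod 68)
Multiplying step by step:
  1 × 1 = 1 ≡ 1 (mod 68)
  1 × 1 = 1 ≡ 1 (mod 68)
  1 × 33 = 33 ≡ 33 (mod 68)
  33 × 47 = 1551 ≡ 55 (mod 68)
Result: 47^91 ≡ 55 (mod 68)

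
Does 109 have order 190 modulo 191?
p - 1 = 190 has prime divisors 2, 5, 19. Check 109^(190/q) mod 191 for each: 109^(190/2) = 109^95 ≡ 1, 109^(190/5) = 109^38 ≡ 49, 109^(190/19) = 109^10 ≡ 1 (mod 191). Since 109^95 ≡ 1 (mod 191), the order of 109 divides 95 (in fact the order is 5) ≠ 190, so it is not a primitive root.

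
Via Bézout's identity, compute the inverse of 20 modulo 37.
Extended GCD: 20(13) + 37(-7) = 1. So 20^(-1) ≡ 13 ≡ 13 (mod 37). Verify: 20 × 13 = 260 ≡ 1 (mod 37)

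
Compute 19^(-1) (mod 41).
19^(-1) ≡ 13 (mod 41). Verification: 19 × 13 = 247 ≡ 1 (mod 41)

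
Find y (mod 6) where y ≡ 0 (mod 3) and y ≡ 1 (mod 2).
M = 3 × 2 = 6. M₁ = 2, y₁ ≡ 2 (mod 3). M₂ = 3, y₂ ≡ 1 (mod 2). y = 0×2×2 + 1×3×1 ≡ 3 (mod 6)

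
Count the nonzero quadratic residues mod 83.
For prime 83, there are (p-1)/2 = (83-1)/2 = 41 quadratic residues (excluding 0).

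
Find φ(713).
660

Prime factorization: 713 = 23 × 31
Using the formula φ(n) = n × Π(1 - 1/p) for each prime factor p:
φ(713) = 713 × (1 - 1/23) × (1 - 1/31)
φ(713) = 660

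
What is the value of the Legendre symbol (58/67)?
(58/67) = 58^{33} mod 67 = -1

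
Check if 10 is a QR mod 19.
By Euler's criterion: 10^{9} ≡ 18 (mod 19). Since this equals -1 (≡ 18), 10 is not a QR.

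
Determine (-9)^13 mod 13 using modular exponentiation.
Using Fermat: (-9)^{12} ≡ 1 (mod 13). 13 ≡ 1 (mod 12). So (-9)^{13} ≡ (-9)^{1} ≡ 4 (mod 13)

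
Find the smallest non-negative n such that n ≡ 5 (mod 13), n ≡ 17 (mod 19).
226

Using the Chinese Remainder Theorem:
M = product of moduli = 247
For equation 1: M_1 = 19, 19 ≡ 6 (mod 13), inverse of 19 mod 13 is 11 (check: 6 × 11 = 66 ≡ 1 (mod 13))
For equation 2: M_2 = 13, 13 ≡ 13 (mod 19), inverse of 13 mod 19 is 3 (check: 13 × 3 = 39 ≡ 1 (mod 19))
Combine: n ≡ Σ r_i×M_i×(M_i⁻¹ mod m_i) = 5×19×11 + 17×13×3 = 1045 + 663 = 1708
1708 mod 247 = 226
n ≡ 226 (mod 247)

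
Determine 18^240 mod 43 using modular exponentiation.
Using Fermat: 18^{42} ≡ 1 (mod 43). 240 ≡ 30 (mod 42). So 18^{240} ≡ 18^{30} ≡ 11 (mod 43)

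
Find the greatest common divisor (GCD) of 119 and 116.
1

Using the Euclidean algorithm:
119 = 1 × 116 + 3
116 = 38 × 3 + 2
3 = 1 × 2 + 1
2 = 2 × 1 + 0

GCD(119, 116) = 1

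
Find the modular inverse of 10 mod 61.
10^(-1) ≡ 55 (mod 61). Verification: 10 × 55 = 550 ≡ 1 (mod 61)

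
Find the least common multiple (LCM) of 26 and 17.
442

First find GCD(26, 17) using the Euclidean algorithm:
26 = 1 × 17 + 9
17 = 1 × 9 + 8
9 = 1 × 8 + 1
8 = 8 × 1 + 0
GCD(26, 17) = 1

LCM formula: LCM(a, b) = (a × b) / GCD(a, b)
LCM(26, 17) = (26 × 17) / 1
LCM(26, 17) = 442 / 1
LCM(26, 17) = 442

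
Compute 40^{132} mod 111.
100

Using successive squaring:
Binary expansion of 132: 10000100
Powers of 40 mod 111 (each is the square of the previous):
  40^1 ≡ 40 (mod 111)
  40^2 ≡ 40² = 1600 ≡ 46 (mod 111)
  40^4 ≡ 46² = 2116 ≡ 7 (mod 111)
  40^8 ≡ 7² = 49 ≡ 49 (mod 111)
  40^16 ≡ 49² = 2401 ≡ 70 (mod 111)
  40^32 ≡ 70² = 4900 ≡ 16 (mod 111)
  40^64 ≡ 16² = 256 ≡ 34 (mod 111)
  40^128 ≡ 34² = 1156 ≡ 46 (mod 111)
132 = 128 + 4, so 40^132 = 40^128 × 40^4 ≡ 46 × 7 (mod 111)
Multiplying step by step:
  46 × 7 = 322 ≡ 100 (mod 111)
Result: 40^132 ≡ 100 (mod 111)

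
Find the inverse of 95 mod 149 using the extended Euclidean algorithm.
Extended GCD: 95(-69) + 149(44) = 1. So 95^(-1) ≡ 80 ≡ 80 (mod 149). Verify: 95 × 80 = 7600 ≡ 1 (mod 149)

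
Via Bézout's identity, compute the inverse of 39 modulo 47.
Extended GCD: 39(-6) + 47(5) = 1. So 39^(-1) ≡ 41 ≡ 41 (mod 47). Verify: 39 × 41 = 1599 ≡ 1 (mod 47)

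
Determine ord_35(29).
Powers of 29 mod 35: 29^1≡29, 29^2≡1. Order = 2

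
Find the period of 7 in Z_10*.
Powers of 7 mod 10: 7^1≡7, 7^2≡9, 7^3≡3, 7^4≡1. Order = 4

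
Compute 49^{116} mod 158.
129

Using successive squaring:
Binary expansion of 116: 1110100
Powers of 49 mod 158 (each is the square of the previous):
  49^1 ≡ 49 (mod 158)
  49^2 ≡ 49² = 2401 ≡ 31 (mod 158)
  49^4 ≡ 31² = 961 ≡ 13 (mod 158)
  49^8 ≡ 13² = 169 ≡ 11 (mod 158)
  49^16 ≡ 11² = 121 ≡ 121 (mod 158)
  49^32 ≡ 121² = 14641 ≡ 105 (mod 158)
  49^64 ≡ 105² = 11025 ≡ 123 (mod 158)
116 = 64 + 32 + 16 + 4, so 49^116 = 49^64 × 49^32 × 49^16 × 49^4 ≡ 123 × 105 × 121 × 13 (mod 158)
Multiplying step by step:
  123 × 105 = 12915 ≡ 117 (mod 158)
  117 × 121 = 14157 ≡ 95 (mod 158)
  95 × 13 = 1235 ≡ 129 (mod 158)
Result: 49^116 ≡ 129 (mod 158)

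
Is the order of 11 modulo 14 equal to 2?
No, the actual order is 3, not 2.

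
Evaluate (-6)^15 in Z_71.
Using repeated squaring. (-6) ≡ 65 (mod 71). 15 = 8 + 4 + 2 + 1 (binary 1111). Repeated squaring mod 71: 65^1 ≡ 65; 65^2 ≡ 65² = 4225 ≡ 36; 65^4 ≡ 36² = 1296 ≡ 18; 65^8 ≡ 18² = 324 ≡ 40. Multiply: (-6)^15 ≡ 65^8 × 65^4 × 65^2 × 65^1 ≡ 40 × 18 × 36 × 65 (mod 71): 40 × 18 = 720 ≡ 10; 10 × 36 = 360 ≡ 5; 5 × 65 = 325 ≡ 41. So (-6)^15 ≡ 41 (mod 71).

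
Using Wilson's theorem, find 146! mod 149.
(148)! = (146)! × (147) × (148) ≡ -1 (mod 149). So (146)! ≡ -1 × [(148)(147)]^(-1) ≡ 74 (mod 149)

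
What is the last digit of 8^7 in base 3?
8 ≡ 2 (mod 3). 7 = 4 + 2 + 1 (binary 111). Repeated squaring mod 3: 2^1 ≡ 2; 2^2 ≡ 2² = 4 ≡ 1; 2^4 ≡ 1² = 1 ≡ 1. Multiply: 8^7 ≡ 2^4 × 2^2 × 2^1 ≡ 1 × 1 × 2 (mod 3): 1 × 1 = 1 ≡ 1; 1 × 2 = 2 ≡ 2. So 8^7 ≡ 2 (mod 3).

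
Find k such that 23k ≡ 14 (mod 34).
8

Since gcd(23, 34) = 1 divides 14, a solution exists.
Multiply both sides by the inverse of 23 mod 34:
  23^(-1) mod 34 = 3
  x ≡ 3 × 14 ≡ 42 ≡ 8 (mod 34)
Verification: 23 × 8 = 184 = 5 × 34 + 14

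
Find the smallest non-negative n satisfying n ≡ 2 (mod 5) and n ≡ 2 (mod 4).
M = 5 × 4 = 20. M₁ = 4, y₁ ≡ 4 (mod 5). M₂ = 5, y₂ ≡ 1 (mod 4). n = 2×4×4 + 2×5×1 ≡ 2 (mod 20)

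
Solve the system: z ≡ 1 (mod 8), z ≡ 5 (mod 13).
M = 8 × 13 = 104. M₁ = 13, y₁ ≡ 5 (mod 8). M₂ = 8, y₂ ≡ 5 (mod 13). z = 1×13×5 + 5×8×5 ≡ 57 (mod 104)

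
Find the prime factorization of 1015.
5 × 7 × 29

Divide by primes starting from smallest:
1015 ÷ 5 = 203
203 ÷ 7 = 29
29 ÷ 29 = 1

1015 = 5 × 7 × 29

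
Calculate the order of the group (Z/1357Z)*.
1276

Prime factorization: 1357 = 23 × 59
Using the formula φ(n) = n × Π(1 - 1/p) for each prime factor p:
φ(1357) = 1357 × (1 - 1/23) × (1 - 1/59)
φ(1357) = 1276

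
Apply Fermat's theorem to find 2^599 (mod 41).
By Fermat: 2^{40} ≡ 1 (mod 41). 599 ≡ 39 (mod 40). So 2^{599} ≡ 2^{39} ≡ 21 (mod 41)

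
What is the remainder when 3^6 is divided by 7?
6 = 4 + 2 (binary 110). Repeated squaring mod 7: 3^1 ≡ 3; 3^2 ≡ 3² = 9 ≡ 2; 3^4 ≡ 2² = 4 ≡ 4. Multiply: 3^6 = 3^4 × 3^2 ≡ 4 × 2 (mod 7): 4 × 2 = 8 ≡ 1. So 3^6 ≡ 1 (mod 7).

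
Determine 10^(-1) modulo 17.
10^(-1) ≡ 12 (mod 17). Verification: 10 × 12 = 120 ≡ 1 (mod 17)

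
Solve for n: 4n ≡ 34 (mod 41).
29

Since gcd(4, 41) = 1 divides 34, a solution exists.
Multiply both sides by the inverse of 4 mod 41:
  4^(-1) mod 41 = 31
  x ≡ 31 × 34 ≡ 1054 ≡ 29 (mod 41)
Verification: 4 × 29 = 116 = 2 × 41 + 34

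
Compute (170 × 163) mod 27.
8

(170 × 163) = 27710
27710 mod 27 = 8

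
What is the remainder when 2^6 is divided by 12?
6 = 4 + 2 (binary 110). Repeated squaring mod 12: 2^1 ≡ 2; 2^2 ≡ 2² = 4 ≡ 4; 2^4 ≡ 4² = 16 ≡ 4. Multiply: 2^6 = 2^4 × 2^2 ≡ 4 × 4 (mod 12): 4 × 4 = 16 ≡ 4. So 2^6 ≡ 4 (mod 12).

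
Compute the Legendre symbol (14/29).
(14/29) = 14^{14} mod 29 = -1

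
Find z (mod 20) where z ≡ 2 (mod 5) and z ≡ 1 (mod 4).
M = 5 × 4 = 20. M₁ = 4, y₁ ≡ 4 (mod 5). M₂ = 5, y₂ ≡ 1 (mod 4). z = 2×4×4 + 1×5×1 ≡ 17 (mod 20)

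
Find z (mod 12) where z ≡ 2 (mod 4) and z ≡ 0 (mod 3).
M = 4 × 3 = 12. M₁ = 3, y₁ ≡ 3 (mod 4). M₂ = 4, y₂ ≡ 1 (mod 3). z = 2×3×3 + 0×4×1 ≡ 6 (mod 12)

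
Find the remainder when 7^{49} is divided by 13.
By Fermat: 7^{12} ≡ 1 (mod 13). 49 = 4×12 + 1. So 7^{49} ≡ 7^{1} ≡ 7 (mod 13)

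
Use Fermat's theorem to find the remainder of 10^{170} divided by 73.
27

By Fermat's Little Theorem, a^(p-1) ≡ 1 (mod p) for prime p and gcd(a, p) = 1
Here p = 73, so 10^72 ≡ 1 (mod 73)
We can reduce the exponent: 170 mod 72 = 26
So 10^170 ≡ 10^26 (mod 73)
Computing: 10^26 mod 73 = 27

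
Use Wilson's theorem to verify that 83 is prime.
(82)! mod 83 = 82. Since this equals -1 (mod 83), Wilson confirms 83 is prime.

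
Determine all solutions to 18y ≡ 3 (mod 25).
21

Since gcd(18, 25) = 1 divides 3, a solution exists.
Multiply both sides by the inverse of 18 mod 25:
  18^(-1) mod 25 = 7
  x ≡ 7 × 3 ≡ 21 ≡ 21 (mod 25)
Verification: 18 × 21 = 378 = 15 × 25 + 3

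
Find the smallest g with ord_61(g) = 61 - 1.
p - 1 = 60 has prime divisors 2, 3, 5. h is a primitive root mod 61 iff h^(60/q) ≢ 1 (mod 61) for each such q.
h = 2: 2^30 ≡ 60, 2^20 ≡ 47, 2^12 ≡ 9 (mod 61); none is 1, so 2 has order 60 and is a primitive root.
The smallest primitive root mod 61 is g = 2.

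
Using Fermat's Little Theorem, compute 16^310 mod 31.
By Fermat: 16^{30} ≡ 1 (mod 31). 310 ≡ 10 (mod 30). So 16^{310} ≡ 16^{10} ≡ 1 (mod 31)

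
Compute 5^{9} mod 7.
6

Using successive squaring:
Binary expansion of 9: 1001
Powers of 5 mod 7 (each is the square of the previous):
  5^1 ≡ 5 (mod 7)
  5^2 ≡ 5² = 25 ≡ 4 (mod 7)
  5^4 ≡ 4² = 16 ≡ 2 (mod 7)
  5^8 ≡ 2² = 4 ≡ 4 (mod 7)
9 = 8 + 1, so 5^9 = 5^8 × 5^1 ≡ 4 × 5 (mod 7)
Multiplying step by step:
  4 × 5 = 20 ≡ 6 (mod 7)
Result: 5^9 ≡ 6 (mod 7)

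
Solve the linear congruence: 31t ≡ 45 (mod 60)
15

Since gcd(31, 60) = 1 divides 45, a solution exists.
Multiply both sides by the inverse of 31 mod 60:
  31^(-1) mod 60 = 31
  x ≡ 31 × 45 ≡ 1395 ≡ 15 (mod 60)
Verification: 31 × 15 = 465 = 7 × 60 + 45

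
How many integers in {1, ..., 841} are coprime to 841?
812

Prime factorization: 841 = 29^2
Using the formula φ(n) = n × Π(1 - 1/p) for each prime factor p:
φ(841) = 841 × (1 - 1/29)
φ(841) = 812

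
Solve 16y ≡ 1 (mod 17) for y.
16

Using Extended Euclidean Algorithm:
gcd(16, 17) = 1
Bezout coefficients: 16 × -1 + 17 × 1 = 1
So 16 × -1 ≡ 1 (mod 17)
The inverse is -1 mod 17 = 16
Verification: 16 × 16 = 256 = 15 × 17 + 1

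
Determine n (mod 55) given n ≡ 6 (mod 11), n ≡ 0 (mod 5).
50

Using the Chinese Remainder Theorem:
M = product of moduli = 55
For equation 1: M_1 = 5, 5 ≡ 5 (mod 11), inverse of 5 mod 11 is 9 (check: 5 × 9 = 45 ≡ 1 (mod 11))
For equation 2: M_2 = 11, 11 ≡ 1 (mod 5), inverse of 11 mod 5 is 1 (check: 1 × 1 = 1 ≡ 1 (mod 5))
Combine: n ≡ Σ r_i×M_i×(M_i⁻¹ mod m_i) = 6×5×9 + 0×11×1 = 270 + 0 = 270
270 mod 55 = 50
n ≡ 50 (mod 55)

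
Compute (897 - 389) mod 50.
8

(897 - 389) = 508
508 mod 50 = 8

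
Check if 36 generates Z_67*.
p - 1 = 66 has prime divisors 2, 3, 11. Check 36^(66/q) mod 67 for each: 36^(66/2) = 36^33 ≡ 1, 36^(66/3) = 36^22 ≡ 29, 36^(66/11) = 36^6 ≡ 40 (mod 67). Since 36^33 ≡ 1 (mod 67), the order of 36 divides 33 (in fact the order is 33) ≠ 66, so it is not a primitive root.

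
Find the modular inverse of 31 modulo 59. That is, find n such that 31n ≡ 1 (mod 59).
40

Using Extended Euclidean Algorithm:
gcd(31, 59) = 1
Bezout coefficients: 31 × -19 + 59 × 10 = 1
So 31 × -19 ≡ 1 (mod 59)
The inverse is -19 mod 59 = 40
Verification: 31 × 40 = 1240 = 21 × 59 + 1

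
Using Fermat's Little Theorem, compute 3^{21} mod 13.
1

By Fermat's Little Theorem, a^(p-1) ≡ 1 (mod p) for prime p and gcd(a, p) = 1
Here p = 13, so 3^12 ≡ 1 (mod 13)
We can reduce the exponent: 21 mod 12 = 9
So 3^21 ≡ 3^9 (mod 13)
Computing: 3^9 mod 13 = 1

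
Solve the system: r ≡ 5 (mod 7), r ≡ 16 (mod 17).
M = 7 × 17 = 119. M₁ = 17, y₁ ≡ 5 (mod 7). M₂ = 7, y₂ ≡ 5 (mod 17). r = 5×17×5 + 16×7×5 ≡ 33 (mod 119)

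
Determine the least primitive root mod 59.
p - 1 = 58 has prime divisors 2, 29. h is a primitive root mod 59 iff h^(58/q) ≢ 1 (mod 59) for each such q.
h = 2: 2^29 ≡ 58, 2^2 ≡ 4 (mod 59); none is 1, so 2 has order 58 and is a primitive root.
The smallest primitive root mod 59 is g = 2.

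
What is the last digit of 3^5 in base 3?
3 ≡ 0 (mod 3). 5 = 4 + 1 (binary 101). Repeated squaring mod 3: 0^1 ≡ 0; 0^2 ≡ 0² = 0 ≡ 0; 0^4 ≡ 0² = 0 ≡ 0. Multiply: 3^5 ≡ 0^4 × 0^1 ≡ 0 × 0 (mod 3): 0 × 0 = 0 ≡ 0. So 3^5 ≡ 0 (mod 3).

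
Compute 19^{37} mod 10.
9

Using successive squaring:
Binary expansion of 37: 100101
Powers of 19 mod 10 (each is the square of the previous):
  19^1 ≡ 9 (mod 10)
  19^2 ≡ 9² = 81 ≡ 1 (mod 10)
  19^4 ≡ 1² = 1 ≡ 1 (mod 10)
  19^8 ≡ 1² = 1 ≡ 1 (mod 10)
  19^16 ≡ 1² = 1 ≡ 1 (mod 10)
  19^32 ≡ 1² = 1 ≡ 1 (mod 10)
37 = 32 + 4 + 1, so 19^37 = 19^32 × 19^4 × 19^1 ≡ 1 × 1 × 9 (mod 10)
Multiplying step by step:
  1 × 1 = 1 ≡ 1 (mod 10)
  1 × 9 = 9 ≡ 9 (mod 10)
Result: 19^37 ≡ 9 (mod 10)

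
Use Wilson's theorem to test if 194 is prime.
(193)! mod 194 = 0. Since 0 ≢ -1 (mod 194), 194 is not prime.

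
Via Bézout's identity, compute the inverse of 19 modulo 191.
Extended GCD: 19(-10) + 191(1) = 1. So 19^(-1) ≡ 181 ≡ 181 (mod 191). Verify: 19 × 181 = 3439 ≡ 1 (mod 191)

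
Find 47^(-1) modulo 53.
44

Using Extended Euclidean Algorithm:
gcd(47, 53) = 1
Bezout coefficients: 47 × -9 + 53 × 8 = 1
So 47 × -9 ≡ 1 (mod 53)
The inverse is -9 mod 53 = 44
Verification: 47 × 44 = 2068 = 39 × 53 + 1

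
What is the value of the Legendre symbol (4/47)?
(4/47) = 4^{23} mod 47 = 1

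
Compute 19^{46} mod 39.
4

Using successive squaring:
Binary expansion of 46: 101110
Powers of 19 mod 39 (each is the square of the previous):
  19^1 ≡ 19 (mod 39)
  19^2 ≡ 19² = 361 ≡ 10 (mod 39)
  19^4 ≡ 10² = 100 ≡ 22 (mod 39)
  19^8 ≡ 22² = 484 ≡ 16 (mod 39)
  19^16 ≡ 16² = 256 ≡ 22 (mod 39)
  19^32 ≡ 22² = 484 ≡ 16 (mod 39)
46 = 32 + 8 + 4 + 2, so 19^46 = 19^32 × 19^8 × 19^4 × 19^2 ≡ 16 × 16 × 22 × 10 (mod 39)
Multiplying step by step:
  16 × 16 = 256 ≡ 22 (mod 39)
  22 × 22 = 484 ≡ 16 (mod 39)
  16 × 10 = 160 ≡ 4 (mod 39)
Result: 19^46 ≡ 4 (mod 39)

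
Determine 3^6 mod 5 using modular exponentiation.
6 = 4 + 2 (binary 110). Repeated squaring mod 5: 3^1 ≡ 3; 3^2 ≡ 3² = 9 ≡ 4; 3^4 ≡ 4² = 16 ≡ 1. Multiply: 3^6 = 3^4 × 3^2 ≡ 1 × 4 (mod 5): 1 × 4 = 4 ≡ 4. So 3^6 ≡ 4 (mod 5).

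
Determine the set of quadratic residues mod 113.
QRs mod 113: {1, 2, 4, 7, 8, 9, 11, 13, 14, 15, 16, 18, 22, 25, 26, 28, 30, 31, 32, 36, 41, 44, 49, 50, 51, 52, 53, 56, 57, 60, 61, 62, 63, 64, 69, 72, 77, 81, 82, 83, 85, 87, 88, 91, 95, 97, 98, 99, 100, 102, 104, 105, 106, 109, 111, 112}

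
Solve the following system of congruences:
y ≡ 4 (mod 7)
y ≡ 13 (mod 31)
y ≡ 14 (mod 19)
1439

Using the Chinese Remainder Theorem:
M = product of moduli = 4123
For equation 1: M_1 = 589, 589 ≡ 1 (mod 7), inverse of 589 mod 7 is 1 (check: 1 × 1 = 1 ≡ 1 (mod 7))
For equation 2: M_2 = 133, 133 ≡ 9 (mod 31), inverse of 133 mod 31 is 7 (check: 9 × 7 = 63 ≡ 1 (mod 31))
For equation 3: M_3 = 217, 217 ≡ 8 (mod 19), inverse of 217 mod 19 is 12 (check: 8 × 12 = 96 ≡ 1 (mod 19))
Combine: y ≡ Σ r_i×M_i×(M_i⁻¹ mod m_i) = 4×589×1 + 13×133×7 + 14×217×12 = 2356 + 12103 + 36456 = 50915
50915 mod 4123 = 1439
y ≡ 1439 (mod 4123)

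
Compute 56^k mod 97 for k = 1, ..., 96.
g^1, g^2, ..., g^{96} mod 97: {56, 32, 46, 54, 17, 79, 59, 6, 45, 95, 82, 33, 5, 86, 63, 36, 76, 85, 7, 4, 30, 31, 87, 22, 68, 25, 42, 24, 83, 89, 37, 35, 20, 53, 58, 47, 13, 49, 28, 16, 23, 27, 57, 88, 78, 3, 71, 96, 41, 65, 51, 43, 80, 18, 38, 91, 52, 2, 15, 64, 92, 11, 34, 61, 21, 12, 90, 93, 67, 66, 10, 75, 29, 72, 55, 73, 14, 8, 60, 62, 77, 44, 39, 50, 84, 48, 69, 81, 74, 70, 40, 9, 19, 94, 26, 1}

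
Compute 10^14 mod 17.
Using repeated squaring. 14 = 8 + 4 + 2 (binary 1110). Repeated squaring mod 17: 10^1 ≡ 10; 10^2 ≡ 10² = 100 ≡ 15; 10^4 ≡ 15² = 225 ≡ 4; 10^8 ≡ 4² = 16 ≡ 16. Multiply: 10^14 = 10^8 × 10^4 × 10^2 ≡ 16 × 4 × 15 (mod 17): 16 × 4 = 64 ≡ 13; 13 × 15 = 195 ≡ 8. So 10^14 ≡ 8 (mod 17).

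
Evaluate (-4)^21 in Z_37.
Using repeated squaring. (-4) ≡ 33 (mod 37). 21 = 16 + 4 + 1 (binary 10101). Repeated squaring mod 37: 33^1 ≡ 33; 33^2 ≡ 33² = 1089 ≡ 16; 33^4 ≡ 16² = 256 ≡ 34; 33^8 ≡ 34² = 1156 ≡ 9; 33^16 ≡ 9² = 81 ≡ 7. Multiply: (-4)^21 ≡ 33^16 × 33^4 × 33^1 ≡ 7 × 34 × 33 (mod 37): 7 × 34 = 238 ≡ 16; 16 × 33 = 528 ≡ 10. So (-4)^21 ≡ 10 (mod 37).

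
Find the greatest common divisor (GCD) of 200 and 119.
1

Using the Euclidean algorithm:
200 = 1 × 119 + 81
119 = 1 × 81 + 38
81 = 2 × 38 + 5
38 = 7 × 5 + 3
5 = 1 × 3 + 2
3 = 1 × 2 + 1
2 = 2 × 1 + 0

GCD(200, 119) = 1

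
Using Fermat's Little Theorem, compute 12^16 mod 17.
By Fermat's Little Theorem, 12^{16} ≡ 1 (mod 17) since 17 is prime and gcd(12, 17) = 1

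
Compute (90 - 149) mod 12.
1

(90 - 149) = -59
-59 mod 12 = 1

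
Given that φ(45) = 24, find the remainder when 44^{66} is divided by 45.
By Euler: 44^{24} ≡ 1 (mod 45) since gcd(44, 45) = 1. 66 = 2×24 + 18. So 44^{66} ≡ 44^{18} ≡ 1 (mod 45)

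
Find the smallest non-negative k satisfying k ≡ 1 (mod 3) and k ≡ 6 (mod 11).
M = 3 × 11 = 33. M₁ = 11, y₁ ≡ 2 (mod 3). M₂ = 3, y₂ ≡ 4 (mod 11). k = 1×11×2 + 6×3×4 ≡ 28 (mod 33)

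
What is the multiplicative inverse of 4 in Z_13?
10

Using Extended Euclidean Algorithm:
gcd(4, 13) = 1
Bezout coefficients: 4 × -3 + 13 × 1 = 1
So 4 × -3 ≡ 1 (mod 13)
The inverse is -3 mod 13 = 10
Verification: 4 × 10 = 40 = 3 × 13 + 1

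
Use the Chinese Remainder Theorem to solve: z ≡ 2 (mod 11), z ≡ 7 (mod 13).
M = 11 × 13 = 143. M₁ = 13, y₁ ≡ 6 (mod 11). M₂ = 11, y₂ ≡ 6 (mod 13). z = 2×13×6 + 7×11×6 ≡ 46 (mod 143)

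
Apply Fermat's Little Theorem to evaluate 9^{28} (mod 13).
9

By Fermat's Little Theorem, a^(p-1) ≡ 1 (mod p) for prime p and gcd(a, p) = 1
Here p = 13, so 9^12 ≡ 1 (mod 13)
We can reduce the exponent: 28 mod 12 = 4
So 9^28 ≡ 9^4 (mod 13)
Computing: 9^4 mod 13 = 9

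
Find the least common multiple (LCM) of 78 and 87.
2262

First find GCD(78, 87) using the Euclidean algorithm:
78 = 0 × 87 + 78
87 = 1 × 78 + 9
78 = 8 × 9 + 6
9 = 1 × 6 + 3
6 = 2 × 3 + 0
GCD(78, 87) = 3

LCM formula: LCM(a, b) = (a × b) / GCD(a, b)
LCM(78, 87) = (78 × 87) / 3
LCM(78, 87) = 6786 / 3
LCM(78, 87) = 2262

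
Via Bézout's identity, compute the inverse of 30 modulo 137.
Extended GCD: 30(32) + 137(-7) = 1. So 30^(-1) ≡ 32 ≡ 32 (mod 137). Verify: 30 × 32 = 960 ≡ 1 (mod 137)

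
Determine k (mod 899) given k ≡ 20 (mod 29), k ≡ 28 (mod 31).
803

Using the Chinese Remainder Theorem:
M = product of moduli = 899
For equation 1: M_1 = 31, 31 ≡ 2 (mod 29), inverse of 31 mod 29 is 15 (check: 2 × 15 = 30 ≡ 1 (mod 29))
For equation 2: M_2 = 29, 29 ≡ 29 (mod 31), inverse of 29 mod 31 is 15 (check: 29 × 15 = 435 ≡ 1 (mod 31))
Combine: k ≡ Σ r_i×M_i×(M_i⁻¹ mod m_i) = 20×31×15 + 28×29×15 = 9300 + 12180 = 21480
21480 mod 899 = 803
k ≡ 803 (mod 899)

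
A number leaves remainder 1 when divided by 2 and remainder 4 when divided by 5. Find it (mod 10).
M = 2 × 5 = 10. M₁ = 5, y₁ ≡ 1 (mod 2). M₂ = 2, y₂ ≡ 3 (mod 5). x = 1×5×1 + 4×2×3 ≡ 9 (mod 10)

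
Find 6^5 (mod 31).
5 = 4 + 1 (binary 101). Repeated squaring mod 31: 6^1 ≡ 6; 6^2 ≡ 6² = 36 ≡ 5; 6^4 ≡ 5² = 25 ≡ 25. Multiply: 6^5 = 6^4 × 6^1 ≡ 25 × 6 (mod 31): 25 × 6 = 150 ≡ 26. So 6^5 ≡ 26 (mod 31).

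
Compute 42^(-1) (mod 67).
8

Using Extended Euclidean Algorithm:
gcd(42, 67) = 1
Bezout coefficients: 42 × 8 + 67 × -5 = 1
So 42 × 8 ≡ 1 (mod 67)
The inverse is 8 mod 67 = 8
Verification: 42 × 8 = 336 = 5 × 67 + 1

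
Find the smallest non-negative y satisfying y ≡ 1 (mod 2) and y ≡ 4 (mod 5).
M = 2 × 5 = 10. M₁ = 5, y₁ ≡ 1 (mod 2). M₂ = 2, y₂ ≡ 3 (mod 5). y = 1×5×1 + 4×2×3 ≡ 9 (mod 10)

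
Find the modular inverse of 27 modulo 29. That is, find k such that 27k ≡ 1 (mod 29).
14

Using Extended Euclidean Algorithm:
gcd(27, 29) = 1
Bezout coefficients: 27 × 14 + 29 × -13 = 1
So 27 × 14 ≡ 1 (mod 29)
The inverse is 14 mod 29 = 14
Verification: 27 × 14 = 378 = 13 × 29 + 1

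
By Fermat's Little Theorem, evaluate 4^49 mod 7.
By Fermat: 4^{6} ≡ 1 (mod 7). 49 = 8×6 + 1. So 4^{49} ≡ 4^{1} ≡ 4 (mod 7)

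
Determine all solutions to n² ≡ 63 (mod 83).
The square roots of 63 mod 83 are 48 and 35. Verify: 48² = 2304 ≡ 63 (mod 83)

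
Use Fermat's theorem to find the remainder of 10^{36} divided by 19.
1

By Fermat's Little Theorem, a^(p-1) ≡ 1 (mod p) for prime p and gcd(a, p) = 1
Here p = 19, so 10^18 ≡ 1 (mod 19)
We can reduce the exponent: 36 mod 18 = 0
So 10^36 ≡ 10^0 (mod 19)
Computing: 10^0 mod 19 = 1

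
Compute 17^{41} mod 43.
38

Using successive squaring:
Binary expansion of 41: 101001
Powers of 17 mod 43 (each is the square of the previous):
  17^1 ≡ 17 (mod 43)
  17^2 ≡ 17² = 289 ≡ 31 (mod 43)
  17^4 ≡ 31² = 961 ≡ 15 (mod 43)
  17^8 ≡ 15² = 225 ≡ 10 (mod 43)
  17^16 ≡ 10² = 100 ≡ 14 (mod 43)
  17^32 ≡ 14² = 196 ≡ 24 (mod 43)
41 = 32 + 8 + 1, so 17^41 = 17^32 × 17^8 × 17^1 ≡ 24 × 10 × 17 (mod 43)
Multiplying step by step:
  24 × 10 = 240 ≡ 25 (mod 43)
  25 × 17 = 425 ≡ 38 (mod 43)
Result: 17^41 ≡ 38 (mod 43)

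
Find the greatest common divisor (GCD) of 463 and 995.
1

Using the Euclidean algorithm:
463 = 0 × 995 + 463
995 = 2 × 463 + 69
463 = 6 × 69 + 49
69 = 1 × 49 + 20
49 = 2 × 20 + 9
20 = 2 × 9 + 2
9 = 4 × 2 + 1
2 = 2 × 1 + 0

GCD(463, 995) = 1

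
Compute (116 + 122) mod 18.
4

(116 + 122) = 238
238 mod 18 = 4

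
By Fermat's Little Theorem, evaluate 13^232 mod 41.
By Fermat: 13^{40} ≡ 1 (mod 41). 232 ≡ 32 (mod 40). So 13^{232} ≡ 13^{32} ≡ 37 (mod 41)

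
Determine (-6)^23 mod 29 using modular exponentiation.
Using repeated squaring. (-6) ≡ 23 (mod 29). 23 = 16 + 4 + 2 + 1 (binary 10111). Repeated squaring mod 29: 23^1 ≡ 23; 23^2 ≡ 23² = 529 ≡ 7; 23^4 ≡ 7² = 49 ≡ 20; 23^8 ≡ 20² = 400 ≡ 23; 23^16 ≡ 23² = 529 ≡ 7. Multiply: (-6)^23 ≡ 23^16 × 23^4 × 23^2 × 23^1 ≡ 7 × 20 × 7 × 23 (mod 29): 7 × 20 = 140 ≡ 24; 24 × 7 = 168 ≡ 23; 23 × 23 = 529 ≡ 7. So (-6)^23 ≡ 7 (mod 29).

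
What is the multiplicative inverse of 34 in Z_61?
34^(-1) ≡ 9 (mod 61). Verification: 34 × 9 = 306 ≡ 1 (mod 61)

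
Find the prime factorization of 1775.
5^2 × 71

Divide by primes starting from smallest:
1775 ÷ 5 = 355
355 ÷ 5 = 71
71 ÷ 71 = 1

1775 = 5^2 × 71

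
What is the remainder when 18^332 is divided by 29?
Using Fermat: 18^{28} ≡ 1 (mod 29). 332 ≡ 24 (mod 28). So 18^{332} ≡ 18^{24} ≡ 7 (mod 29)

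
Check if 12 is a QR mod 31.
By Euler's criterion: 12^{15} ≡ 30 (mod 31). Since this equals -1 (≡ 30), 12 is not a QR.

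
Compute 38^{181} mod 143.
38

Using successive squaring:
Binary expansion of 181: 10110101
Powers of 38 mod 143 (each is the square of the previous):
  38^1 ≡ 38 (mod 143)
  38^2 ≡ 38² = 1444 ≡ 14 (mod 143)
  38^4 ≡ 14² = 196 ≡ 53 (mod 143)
  38^8 ≡ 53² = 2809 ≡ 92 (mod 143)
  38^16 ≡ 92² = 8464 ≡ 27 (mod 143)
  38^32 ≡ 27² = 729 ≡ 14 (mod 143)
  38^64 ≡ 14² = 196 ≡ 53 (mod 143)
  38^128 ≡ 53² = 2809 ≡ 92 (mod 143)
181 = 128 + 32 + 16 + 4 + 1, so 38^181 = 38^128 × 38^32 × 38^16 × 38^4 × 38^1 ≡ 92 × 14 × 27 × 53 × 38 (mod 143)
Multiplying step by step:
  92 × 14 = 1288 ≡ 1 (mod 143)
  1 × 27 = 27 ≡ 27 (mod 143)
  27 × 53 = 1431 ≡ 1 (mod 143)
  1 × 38 = 38 ≡ 38 (mod 143)
Result: 38^181 ≡ 38 (mod 143)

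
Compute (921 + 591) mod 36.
0

(921 + 591) = 1512
1512 mod 36 = 0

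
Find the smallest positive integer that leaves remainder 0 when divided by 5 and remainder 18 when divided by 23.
M = 5 × 23 = 115. M₁ = 23, y₁ ≡ 2 (mod 5). M₂ = 5, y₂ ≡ 14 (mod 23). k = 0×23×2 + 18×5×14 ≡ 110 (mod 115). The smallest positive such number is 110.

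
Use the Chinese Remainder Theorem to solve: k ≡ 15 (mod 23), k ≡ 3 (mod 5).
38

Using the Chinese Remainder Theorem:
M = product of moduli = 115
For equation 1: M_1 = 5, 5 ≡ 5 (mod 23), inverse of 5 mod 23 is 14 (check: 5 × 14 = 70 ≡ 1 (mod 23))
For equation 2: M_2 = 23, 23 ≡ 3 (mod 5), inverse of 23 mod 5 is 2 (check: 3 × 2 = 6 ≡ 1 (mod 5))
Combine: k ≡ Σ r_i×M_i×(M_i⁻¹ mod m_i) = 15×5×14 + 3×23×2 = 1050 + 138 = 1188
1188 mod 115 = 38
k ≡ 38 (mod 115)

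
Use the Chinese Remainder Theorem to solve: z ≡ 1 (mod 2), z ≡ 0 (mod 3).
M = 2 × 3 = 6. M₁ = 3, y₁ ≡ 1 (mod 2). M₂ = 2, y₂ ≡ 2 (mod 3). z = 1×3×1 + 0×2×2 ≡ 3 (mod 6)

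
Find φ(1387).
1296

Prime factorization: 1387 = 19 × 73
Using the formula φ(n) = n × Π(1 - 1/p) for each prime factor p:
φ(1387) = 1387 × (1 - 1/19) × (1 - 1/73)
φ(1387) = 1296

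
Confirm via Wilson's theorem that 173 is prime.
(172)! mod 173 = 172. Since this equals -1 (mod 173), Wilson confirms 173 is prime.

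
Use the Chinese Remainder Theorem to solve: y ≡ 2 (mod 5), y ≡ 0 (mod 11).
M = 5 × 11 = 55. M₁ = 11, y₁ ≡ 1 (mod 5). M₂ = 5, y₂ ≡ 9 (mod 11). y = 2×11×1 + 0×5×9 ≡ 22 (mod 55)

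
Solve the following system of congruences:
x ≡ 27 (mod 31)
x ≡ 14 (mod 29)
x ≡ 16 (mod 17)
2073

Using the Chinese Remainder Theorem:
M = product of moduli = 15283
For equation 1: M_1 = 493, 493 ≡ 28 (mod 31), inverse of 493 mod 31 is 10 (check: 28 × 10 = 280 ≡ 1 (mod 31))
For equation 2: M_2 = 527, 527 ≡ 5 (mod 29), inverse of 527 mod 29 is 6 (check: 5 × 6 = 30 ≡ 1 (mod 29))
For equation 3: M_3 = 899, 899 ≡ 15 (mod 17), inverse of 899 mod 17 is 8 (check: 15 × 8 = 120 ≡ 1 (mod 17))
Combine: x ≡ Σ r_i×M_i×(M_i⁻¹ mod m_i) = 27×493×10 + 14×527×6 + 16×899×8 = 133110 + 44268 + 115072 = 292450
292450 mod 15283 = 2073
x ≡ 2073 (mod 15283)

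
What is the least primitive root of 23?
5

A primitive root g modulo p has order p-1 = 22
Prime divisors of 22: [2, 11]
g is a primitive root iff g^(22/q) ≢ 1 (mod 23) for each prime divisor q
Testing small values:
  g = 2: 2^11 ≡ 1, 2^2 ≡ 4 (mod 23) → 2^11 ≡ 1, not primitive root
  g = 3: 3^11 ≡ 1, 3^2 ≡ 9 (mod 23) → 3^11 ≡ 1, not primitive root
  g = 4: 4^11 ≡ 1, 4^2 ≡ 16 (mod 23) → 4^11 ≡ 1, not primitive root
  g = 5: 5^11 ≡ 22, 5^2 ≡ 2 (mod 23) → none is 1, primitive root!
The smallest primitive root is 5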